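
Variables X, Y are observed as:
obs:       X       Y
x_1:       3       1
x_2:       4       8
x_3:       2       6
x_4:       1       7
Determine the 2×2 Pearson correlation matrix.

Step 1 — column means:
  mean(X) = (3 + 4 + 2 + 1) / 4 = 10/4 = 2.5
  mean(Y) = (1 + 8 + 6 + 7) / 4 = 22/4 = 5.5

Step 2 — sample variances and covariances s[i,j] = (1/(n-1)) · Σ_k (x_{k,i} - mean_i) · (x_{k,j} - mean_j), with n-1 = 3:
  s[X,X] = ((0.5)·(0.5) + (1.5)·(1.5) + (-0.5)·(-0.5) + (-1.5)·(-1.5)) / 3 = 5/3 = 1.6667
  s[X,Y] = ((0.5)·(-4.5) + (1.5)·(2.5) + (-0.5)·(0.5) + (-1.5)·(1.5)) / 3 = -1/3 = -0.3333
  s[Y,Y] = ((-4.5)·(-4.5) + (2.5)·(2.5) + (0.5)·(0.5) + (1.5)·(1.5)) / 3 = 29/3 = 9.6667
  Sample standard deviations s_i = √(s[i,i]):
  s(X) = √(1.6667) = 1.291
  s(Y) = √(9.6667) = 3.1091

Step 3 — r_{ij} = s_{ij} / (s_i · s_j):
  r[X,X] = 1 (diagonal).
  r[X,Y] = -0.3333 / (1.291 · 3.1091) = -0.3333 / 4.0139 = -0.083
  r[Y,Y] = 1 (diagonal).

R is symmetric with unit diagonal. Assembling:

R = [[1, -0.083],
 [-0.083, 1]]


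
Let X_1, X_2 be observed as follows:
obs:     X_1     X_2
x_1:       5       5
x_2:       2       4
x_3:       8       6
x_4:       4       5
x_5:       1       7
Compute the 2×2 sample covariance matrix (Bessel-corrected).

Step 1 — column means:
  mean(X_1) = (5 + 2 + 8 + 4 + 1) / 5 = 20/5 = 4
  mean(X_2) = (5 + 4 + 6 + 5 + 7) / 5 = 27/5 = 5.4

Step 2 — sample covariance S[i,j] = (1/(n-1)) · Σ_k (x_{k,i} - mean_i) · (x_{k,j} - mean_j), with n-1 = 4.
  S[X_1,X_1] = ((1)·(1) + (-2)·(-2) + (4)·(4) + (0)·(0) + (-3)·(-3)) / 4 = 30/4 = 7.5
  S[X_1,X_2] = ((1)·(-0.4) + (-2)·(-1.4) + (4)·(0.6) + (0)·(-0.4) + (-3)·(1.6)) / 4 = 0/4 = 0
  S[X_2,X_2] = ((-0.4)·(-0.4) + (-1.4)·(-1.4) + (0.6)·(0.6) + (-0.4)·(-0.4) + (1.6)·(1.6)) / 4 = 5.2/4 = 1.3

S is symmetric (S[j,i] = S[i,j]). Assembling:

S = [[7.5, 0],
 [0, 1.3]]


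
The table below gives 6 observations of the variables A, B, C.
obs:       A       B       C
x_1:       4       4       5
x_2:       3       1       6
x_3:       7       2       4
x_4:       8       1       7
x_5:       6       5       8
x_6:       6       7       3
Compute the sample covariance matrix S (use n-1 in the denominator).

Step 1 — column means:
  mean(A) = (4 + 3 + 7 + 8 + 6 + 6) / 6 = 34/6 = 5.6667
  mean(B) = (4 + 1 + 2 + 1 + 5 + 7) / 6 = 20/6 = 3.3333
  mean(C) = (5 + 6 + 4 + 7 + 8 + 3) / 6 = 33/6 = 5.5

Step 2 — sample covariance S[i,j] = (1/(n-1)) · Σ_k (x_{k,i} - mean_i) · (x_{k,j} - mean_j), with n-1 = 5.
  S[A,A] = ((-1.6667)·(-1.6667) + (-2.6667)·(-2.6667) + (1.3333)·(1.3333) + (2.3333)·(2.3333) + (0.3333)·(0.3333) + (0.3333)·(0.3333)) / 5 = 17.3333/5 = 3.4667
  S[A,B] = ((-1.6667)·(0.6667) + (-2.6667)·(-2.3333) + (1.3333)·(-1.3333) + (2.3333)·(-2.3333) + (0.3333)·(1.6667) + (0.3333)·(3.6667)) / 5 = -0.3333/5 = -0.0667
  S[A,C] = ((-1.6667)·(-0.5) + (-2.6667)·(0.5) + (1.3333)·(-1.5) + (2.3333)·(1.5) + (0.3333)·(2.5) + (0.3333)·(-2.5)) / 5 = 1/5 = 0.2
  S[B,B] = ((0.6667)·(0.6667) + (-2.3333)·(-2.3333) + (-1.3333)·(-1.3333) + (-2.3333)·(-2.3333) + (1.6667)·(1.6667) + (3.6667)·(3.6667)) / 5 = 29.3333/5 = 5.8667
  S[B,C] = ((0.6667)·(-0.5) + (-2.3333)·(0.5) + (-1.3333)·(-1.5) + (-2.3333)·(1.5) + (1.6667)·(2.5) + (3.6667)·(-2.5)) / 5 = -8/5 = -1.6
  S[C,C] = ((-0.5)·(-0.5) + (0.5)·(0.5) + (-1.5)·(-1.5) + (1.5)·(1.5) + (2.5)·(2.5) + (-2.5)·(-2.5)) / 5 = 17.5/5 = 3.5

S is symmetric (S[j,i] = S[i,j]). Assembling:

S = [[3.4667, -0.0667, 0.2],
 [-0.0667, 5.8667, -1.6],
 [0.2, -1.6, 3.5]]


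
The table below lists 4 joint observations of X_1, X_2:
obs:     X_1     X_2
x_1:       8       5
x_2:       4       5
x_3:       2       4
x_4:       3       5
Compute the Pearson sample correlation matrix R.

Step 1 — column means:
  mean(X_1) = (8 + 4 + 2 + 3) / 4 = 17/4 = 4.25
  mean(X_2) = (5 + 5 + 4 + 5) / 4 = 19/4 = 4.75

Step 2 — sample variances and covariances s[i,j] = (1/(n-1)) · Σ_k (x_{k,i} - mean_i) · (x_{k,j} - mean_j), with n-1 = 3:
  s[X_1,X_1] = ((3.75)·(3.75) + (-0.25)·(-0.25) + (-2.25)·(-2.25) + (-1.25)·(-1.25)) / 3 = 20.75/3 = 6.9167
  s[X_1,X_2] = ((3.75)·(0.25) + (-0.25)·(0.25) + (-2.25)·(-0.75) + (-1.25)·(0.25)) / 3 = 2.25/3 = 0.75
  s[X_2,X_2] = ((0.25)·(0.25) + (0.25)·(0.25) + (-0.75)·(-0.75) + (0.25)·(0.25)) / 3 = 0.75/3 = 0.25
  Sample standard deviations s_i = √(s[i,i]):
  s(X_1) = √(6.9167) = 2.63
  s(X_2) = √(0.25) = 0.5

Step 3 — r_{ij} = s_{ij} / (s_i · s_j):
  r[X_1,X_1] = 1 (diagonal).
  r[X_1,X_2] = 0.75 / (2.63 · 0.5) = 0.75 / 1.315 = 0.5704
  r[X_2,X_2] = 1 (diagonal).

R is symmetric with unit diagonal. Assembling:

R = [[1, 0.5704],
 [0.5704, 1]]


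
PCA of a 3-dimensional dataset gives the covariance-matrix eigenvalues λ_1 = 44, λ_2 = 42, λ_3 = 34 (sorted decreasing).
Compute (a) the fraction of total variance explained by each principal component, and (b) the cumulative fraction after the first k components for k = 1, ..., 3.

Step 1 — total variance = trace(Sigma) = Σ λ_i = 44 + 42 + 34 = 120.

Step 2 — fraction explained by component i = λ_i / Σ λ:
  PC1: 44/120 = 0.3667
  PC2: 42/120 = 0.35
  PC3: 34/120 = 0.2833

Step 3 — cumulative fraction after k components = (λ_1 + ... + λ_k) / Σ λ:
  k = 1: 44/120 = 0.3667
  k = 2: (44 + 42)/120 = 86/120 = 0.7167
  k = 3: (44 + 42 + 34)/120 = 120/120 = 1

Summary (fraction, with percent):

explained: PC1 0.3667 (36.67%), PC2 0.35 (35%), PC3 0.2833 (28.33%);  cumulative: 0.3667, 0.7167, 1


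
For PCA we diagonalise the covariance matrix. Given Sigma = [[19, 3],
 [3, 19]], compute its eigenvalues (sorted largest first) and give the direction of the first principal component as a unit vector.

Step 1 — characteristic polynomial of 2×2 Sigma:
  det(Sigma - λI) = λ² - trace · λ + det = 0.
  trace = 19 + 19 = 38, det = 19·19 - (3)² = 352.
Step 2 — discriminant:
  Δ = trace² - 4·det = 1444 - 1408 = 36.
Step 3 — eigenvalues:
  λ = (trace ± √Δ)/2 = (38 ± 6)/2,
  λ_1 = 22,  λ_2 = 16.

Step 4 — unit eigenvector for λ_1: solve (Sigma - λ_1 I)v = 0. First row:
  (19 - 22)·v_x + (3)·v_y = 0, i.e. (-3)·v_x + (3)·v_y = 0,
  so v ∝ (b, λ_1 - a) = (3, 3) = u.
  ||u|| = √((3)² + (3)²) = √(18) ≈ 4.2426,
  v_1 = u/||u|| ≈ (0.7071, 0.7071) (||v_1|| = 1).

λ_1 = 22,  λ_2 = 16;  v_1 ≈ (0.7071, 0.7071)


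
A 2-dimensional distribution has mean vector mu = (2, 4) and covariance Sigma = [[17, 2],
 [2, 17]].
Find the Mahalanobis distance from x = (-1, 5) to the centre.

Step 1 — centre the observation: (x - mu) = (-3, 1).

Step 2 — invert Sigma. det(Sigma) = 17·17 - (2)² = 285.
  Sigma^{-1} = (1/det) · [[d, -b], [-b, a]] = [[0.0596, -0.007],
 [-0.007, 0.0596]].

Step 3 — form the quadratic (x - mu)^T · Sigma^{-1} · (x - mu):
  Sigma^{-1} · (x - mu) = (-0.186, 0.0807).
  (x - mu)^T · [Sigma^{-1} · (x - mu)] = (-3)·(-0.186) + (1)·(0.0807) = 0.6386.

Step 4 — take square root: d = √(0.6386) ≈ 0.7991.

d(x, mu) = √(0.6386) ≈ 0.7991


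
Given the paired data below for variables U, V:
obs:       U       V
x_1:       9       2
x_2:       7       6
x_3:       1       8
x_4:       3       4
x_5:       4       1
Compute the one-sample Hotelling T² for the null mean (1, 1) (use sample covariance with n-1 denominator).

Step 1 — sample mean vector:
  mean(U) = (9 + 7 + 1 + 3 + 4) / 5 = 24/5 = 4.8
  mean(V) = (2 + 6 + 8 + 4 + 1) / 5 = 21/5 = 4.2
  x̄ = (4.8, 4.2),  deviation x̄ - mu_0 = (4.8, 4.2) - (1, 1) = (3.8, 3.2).

Step 2 — sample covariance matrix, S[i,j] = (1/(n-1)) · Σ_k (x_{k,i} - mean_i) · (x_{k,j} - mean_j), divisor n-1 = 4:
  S[U,U] = ((4.2)·(4.2) + (2.2)·(2.2) + (-3.8)·(-3.8) + (-1.8)·(-1.8) + (-0.8)·(-0.8)) / 4 = 40.8/4 = 10.2
  S[U,V] = ((4.2)·(-2.2) + (2.2)·(1.8) + (-3.8)·(3.8) + (-1.8)·(-0.2) + (-0.8)·(-3.2)) / 4 = -16.8/4 = -4.2
  S[V,V] = ((-2.2)·(-2.2) + (1.8)·(1.8) + (3.8)·(3.8) + (-0.2)·(-0.2) + (-3.2)·(-3.2)) / 4 = 32.8/4 = 8.2
  S = [[10.2, -4.2],
 [-4.2, 8.2]].

Step 3 — invert S. det(S) = 10.2·8.2 - (-4.2)² = 66.
  S^{-1} = (1/det) · [[d, -b], [-b, a]] = [[0.1242, 0.0636],
 [0.0636, 0.1545]].

Step 4 — quadratic form (x̄ - mu_0)^T · S^{-1} · (x̄ - mu_0):
  S^{-1} · (x̄ - mu_0) = (0.6758, 0.7364),
  (x̄ - mu_0)^T · [...] = (3.8)·(0.6758) + (3.2)·(0.7364) = 4.9242.

Step 5 — scale by n: T² = 5 · 4.9242 = 24.6212.

T² ≈ 24.6212


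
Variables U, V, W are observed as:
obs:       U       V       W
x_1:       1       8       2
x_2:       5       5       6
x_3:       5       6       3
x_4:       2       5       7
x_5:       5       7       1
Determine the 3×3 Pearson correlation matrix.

Step 1 — column means:
  mean(U) = (1 + 5 + 5 + 2 + 5) / 5 = 18/5 = 3.6
  mean(V) = (8 + 5 + 6 + 5 + 7) / 5 = 31/5 = 6.2
  mean(W) = (2 + 6 + 3 + 7 + 1) / 5 = 19/5 = 3.8

Step 2 — sample variances and covariances s[i,j] = (1/(n-1)) · Σ_k (x_{k,i} - mean_i) · (x_{k,j} - mean_j), with n-1 = 4:
  s[U,U] = ((-2.6)·(-2.6) + (1.4)·(1.4) + (1.4)·(1.4) + (-1.6)·(-1.6) + (1.4)·(1.4)) / 4 = 15.2/4 = 3.8
  s[U,V] = ((-2.6)·(1.8) + (1.4)·(-1.2) + (1.4)·(-0.2) + (-1.6)·(-1.2) + (1.4)·(0.8)) / 4 = -3.6/4 = -0.9
  s[U,W] = ((-2.6)·(-1.8) + (1.4)·(2.2) + (1.4)·(-0.8) + (-1.6)·(3.2) + (1.4)·(-2.8)) / 4 = -2.4/4 = -0.6
  s[V,V] = ((1.8)·(1.8) + (-1.2)·(-1.2) + (-0.2)·(-0.2) + (-1.2)·(-1.2) + (0.8)·(0.8)) / 4 = 6.8/4 = 1.7
  s[V,W] = ((1.8)·(-1.8) + (-1.2)·(2.2) + (-0.2)·(-0.8) + (-1.2)·(3.2) + (0.8)·(-2.8)) / 4 = -11.8/4 = -2.95
  s[W,W] = ((-1.8)·(-1.8) + (2.2)·(2.2) + (-0.8)·(-0.8) + (3.2)·(3.2) + (-2.8)·(-2.8)) / 4 = 26.8/4 = 6.7
  Sample standard deviations s_i = √(s[i,i]):
  s(U) = √(3.8) = 1.9494
  s(V) = √(1.7) = 1.3038
  s(W) = √(6.7) = 2.5884

Step 3 — r_{ij} = s_{ij} / (s_i · s_j):
  r[U,U] = 1 (diagonal).
  r[U,V] = -0.9 / (1.9494 · 1.3038) = -0.9 / 2.5417 = -0.3541
  r[U,W] = -0.6 / (1.9494 · 2.5884) = -0.6 / 5.0458 = -0.1189
  r[V,V] = 1 (diagonal).
  r[V,W] = -2.95 / (1.3038 · 2.5884) = -2.95 / 3.3749 = -0.8741
  r[W,W] = 1 (diagonal).

R is symmetric with unit diagonal. Assembling:

R = [[1, -0.3541, -0.1189],
 [-0.3541, 1, -0.8741],
 [-0.1189, -0.8741, 1]]


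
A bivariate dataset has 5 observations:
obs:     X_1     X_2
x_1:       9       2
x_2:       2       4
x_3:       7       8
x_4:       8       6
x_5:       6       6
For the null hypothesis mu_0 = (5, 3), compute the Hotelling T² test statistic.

Step 1 — sample mean vector:
  mean(X_1) = (9 + 2 + 7 + 8 + 6) / 5 = 32/5 = 6.4
  mean(X_2) = (2 + 4 + 8 + 6 + 6) / 5 = 26/5 = 5.2
  x̄ = (6.4, 5.2),  deviation x̄ - mu_0 = (6.4, 5.2) - (5, 3) = (1.4, 2.2).

Step 2 — sample covariance matrix, S[i,j] = (1/(n-1)) · Σ_k (x_{k,i} - mean_i) · (x_{k,j} - mean_j), divisor n-1 = 4:
  S[X_1,X_1] = ((2.6)·(2.6) + (-4.4)·(-4.4) + (0.6)·(0.6) + (1.6)·(1.6) + (-0.4)·(-0.4)) / 4 = 29.2/4 = 7.3
  S[X_1,X_2] = ((2.6)·(-3.2) + (-4.4)·(-1.2) + (0.6)·(2.8) + (1.6)·(0.8) + (-0.4)·(0.8)) / 4 = -0.4/4 = -0.1
  S[X_2,X_2] = ((-3.2)·(-3.2) + (-1.2)·(-1.2) + (2.8)·(2.8) + (0.8)·(0.8) + (0.8)·(0.8)) / 4 = 20.8/4 = 5.2
  S = [[7.3, -0.1],
 [-0.1, 5.2]].

Step 3 — invert S. det(S) = 7.3·5.2 - (-0.1)² = 37.95.
  S^{-1} = (1/det) · [[d, -b], [-b, a]] = [[0.137, 0.0026],
 [0.0026, 0.1924]].

Step 4 — quadratic form (x̄ - mu_0)^T · S^{-1} · (x̄ - mu_0):
  S^{-1} · (x̄ - mu_0) = (0.1976, 0.4269),
  (x̄ - mu_0)^T · [...] = (1.4)·(0.1976) + (2.2)·(0.4269) = 1.2158.

Step 5 — scale by n: T² = 5 · 1.2158 = 6.0791.

T² ≈ 6.0791


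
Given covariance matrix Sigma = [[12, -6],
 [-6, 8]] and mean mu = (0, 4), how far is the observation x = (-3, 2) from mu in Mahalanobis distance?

Step 1 — centre the observation: (x - mu) = (-3, -2).

Step 2 — invert Sigma. det(Sigma) = 12·8 - (-6)² = 60.
  Sigma^{-1} = (1/det) · [[d, -b], [-b, a]] = [[0.1333, 0.1],
 [0.1, 0.2]].

Step 3 — form the quadratic (x - mu)^T · Sigma^{-1} · (x - mu):
  Sigma^{-1} · (x - mu) = (-0.6, -0.7).
  (x - mu)^T · [Sigma^{-1} · (x - mu)] = (-3)·(-0.6) + (-2)·(-0.7) = 3.2.

Step 4 — take square root: d = √(3.2) ≈ 1.7889.

d(x, mu) = √(3.2) ≈ 1.7889


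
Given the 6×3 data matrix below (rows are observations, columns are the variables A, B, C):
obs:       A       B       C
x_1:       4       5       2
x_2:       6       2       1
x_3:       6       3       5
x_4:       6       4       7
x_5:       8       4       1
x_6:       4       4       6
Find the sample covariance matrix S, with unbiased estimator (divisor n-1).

Step 1 — column means:
  mean(A) = (4 + 6 + 6 + 6 + 8 + 4) / 6 = 34/6 = 5.6667
  mean(B) = (5 + 2 + 3 + 4 + 4 + 4) / 6 = 22/6 = 3.6667
  mean(C) = (2 + 1 + 5 + 7 + 1 + 6) / 6 = 22/6 = 3.6667

Step 2 — sample covariance S[i,j] = (1/(n-1)) · Σ_k (x_{k,i} - mean_i) · (x_{k,j} - mean_j), with n-1 = 5.
  S[A,A] = ((-1.6667)·(-1.6667) + (0.3333)·(0.3333) + (0.3333)·(0.3333) + (0.3333)·(0.3333) + (2.3333)·(2.3333) + (-1.6667)·(-1.6667)) / 5 = 11.3333/5 = 2.2667
  S[A,B] = ((-1.6667)·(1.3333) + (0.3333)·(-1.6667) + (0.3333)·(-0.6667) + (0.3333)·(0.3333) + (2.3333)·(0.3333) + (-1.6667)·(0.3333)) / 5 = -2.6667/5 = -0.5333
  S[A,C] = ((-1.6667)·(-1.6667) + (0.3333)·(-2.6667) + (0.3333)·(1.3333) + (0.3333)·(3.3333) + (2.3333)·(-2.6667) + (-1.6667)·(2.3333)) / 5 = -6.6667/5 = -1.3333
  S[B,B] = ((1.3333)·(1.3333) + (-1.6667)·(-1.6667) + (-0.6667)·(-0.6667) + (0.3333)·(0.3333) + (0.3333)·(0.3333) + (0.3333)·(0.3333)) / 5 = 5.3333/5 = 1.0667
  S[B,C] = ((1.3333)·(-1.6667) + (-1.6667)·(-2.6667) + (-0.6667)·(1.3333) + (0.3333)·(3.3333) + (0.3333)·(-2.6667) + (0.3333)·(2.3333)) / 5 = 2.3333/5 = 0.4667
  S[C,C] = ((-1.6667)·(-1.6667) + (-2.6667)·(-2.6667) + (1.3333)·(1.3333) + (3.3333)·(3.3333) + (-2.6667)·(-2.6667) + (2.3333)·(2.3333)) / 5 = 35.3333/5 = 7.0667

S is symmetric (S[j,i] = S[i,j]). Assembling:

S = [[2.2667, -0.5333, -1.3333],
 [-0.5333, 1.0667, 0.4667],
 [-1.3333, 0.4667, 7.0667]]


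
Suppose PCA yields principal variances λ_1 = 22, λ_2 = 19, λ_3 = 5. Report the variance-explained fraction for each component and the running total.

Step 1 — total variance = trace(Sigma) = Σ λ_i = 22 + 19 + 5 = 46.

Step 2 — fraction explained by component i = λ_i / Σ λ:
  PC1: 22/46 = 0.4783
  PC2: 19/46 = 0.413
  PC3: 5/46 = 0.1087

Step 3 — cumulative fraction after k components = (λ_1 + ... + λ_k) / Σ λ:
  k = 1: 22/46 = 0.4783
  k = 2: (22 + 19)/46 = 41/46 = 0.8913
  k = 3: (22 + 19 + 5)/46 = 46/46 = 1

Summary (fraction, with percent):

explained: PC1 0.4783 (47.83%), PC2 0.413 (41.3%), PC3 0.1087 (10.87%);  cumulative: 0.4783, 0.8913, 1


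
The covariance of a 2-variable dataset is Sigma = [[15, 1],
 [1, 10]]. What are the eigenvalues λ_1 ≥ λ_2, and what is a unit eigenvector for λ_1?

Step 1 — characteristic polynomial of 2×2 Sigma:
  det(Sigma - λI) = λ² - trace · λ + det = 0.
  trace = 15 + 10 = 25, det = 15·10 - (1)² = 149.
Step 2 — discriminant:
  Δ = trace² - 4·det = 625 - 596 = 29.
Step 3 — eigenvalues:
  λ = (trace ± √Δ)/2 = (25 ± 5.3852)/2,
  λ_1 = 15.1926,  λ_2 = 9.8074.

Step 4 — unit eigenvector for λ_1: solve (Sigma - λ_1 I)v = 0. First row:
  (15 - 15.1926)·v_x + (1)·v_y = 0, i.e. (-0.1926)·v_x + (1)·v_y = 0,
  so v ∝ (b, λ_1 - a) = (1, 0.1926) = u.
  ||u|| = √((1)² + (0.1926)²) = √(1.0371) ≈ 1.0184,
  v_1 = u/||u|| ≈ (0.982, 0.1891) (||v_1|| = 1).

λ_1 = 15.1926,  λ_2 = 9.8074;  v_1 ≈ (0.982, 0.1891)


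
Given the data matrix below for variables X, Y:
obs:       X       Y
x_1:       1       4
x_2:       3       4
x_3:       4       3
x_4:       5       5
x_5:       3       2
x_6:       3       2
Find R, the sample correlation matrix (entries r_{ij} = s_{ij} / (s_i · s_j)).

Step 1 — column means:
  mean(X) = (1 + 3 + 4 + 5 + 3 + 3) / 6 = 19/6 = 3.1667
  mean(Y) = (4 + 4 + 3 + 5 + 2 + 2) / 6 = 20/6 = 3.3333

Step 2 — sample variances and covariances s[i,j] = (1/(n-1)) · Σ_k (x_{k,i} - mean_i) · (x_{k,j} - mean_j), with n-1 = 5:
  s[X,X] = ((-2.1667)·(-2.1667) + (-0.1667)·(-0.1667) + (0.8333)·(0.8333) + (1.8333)·(1.8333) + (-0.1667)·(-0.1667) + (-0.1667)·(-0.1667)) / 5 = 8.8333/5 = 1.7667
  s[X,Y] = ((-2.1667)·(0.6667) + (-0.1667)·(0.6667) + (0.8333)·(-0.3333) + (1.8333)·(1.6667) + (-0.1667)·(-1.3333) + (-0.1667)·(-1.3333)) / 5 = 1.6667/5 = 0.3333
  s[Y,Y] = ((0.6667)·(0.6667) + (0.6667)·(0.6667) + (-0.3333)·(-0.3333) + (1.6667)·(1.6667) + (-1.3333)·(-1.3333) + (-1.3333)·(-1.3333)) / 5 = 7.3333/5 = 1.4667
  Sample standard deviations s_i = √(s[i,i]):
  s(X) = √(1.7667) = 1.3292
  s(Y) = √(1.4667) = 1.2111

Step 3 — r_{ij} = s_{ij} / (s_i · s_j):
  r[X,X] = 1 (diagonal).
  r[X,Y] = 0.3333 / (1.3292 · 1.2111) = 0.3333 / 1.6097 = 0.2071
  r[Y,Y] = 1 (diagonal).

R is symmetric with unit diagonal. Assembling:

R = [[1, 0.2071],
 [0.2071, 1]]


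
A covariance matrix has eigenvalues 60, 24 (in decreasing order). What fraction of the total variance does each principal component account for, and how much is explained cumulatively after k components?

Step 1 — total variance = trace(Sigma) = Σ λ_i = 60 + 24 = 84.

Step 2 — fraction explained by component i = λ_i / Σ λ:
  PC1: 60/84 = 0.7143
  PC2: 24/84 = 0.2857

Step 3 — cumulative fraction after k components = (λ_1 + ... + λ_k) / Σ λ:
  k = 1: 60/84 = 0.7143
  k = 2: (60 + 24)/84 = 84/84 = 1

Summary (fraction, with percent):

explained: PC1 0.7143 (71.43%), PC2 0.2857 (28.57%);  cumulative: 0.7143, 1


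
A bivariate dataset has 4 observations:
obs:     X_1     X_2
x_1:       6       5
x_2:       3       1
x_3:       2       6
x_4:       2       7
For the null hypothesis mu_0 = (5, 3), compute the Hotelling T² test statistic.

Step 1 — sample mean vector:
  mean(X_1) = (6 + 3 + 2 + 2) / 4 = 13/4 = 3.25
  mean(X_2) = (5 + 1 + 6 + 7) / 4 = 19/4 = 4.75
  x̄ = (3.25, 4.75),  deviation x̄ - mu_0 = (3.25, 4.75) - (5, 3) = (-1.75, 1.75).

Step 2 — sample covariance matrix, S[i,j] = (1/(n-1)) · Σ_k (x_{k,i} - mean_i) · (x_{k,j} - mean_j), divisor n-1 = 3:
  S[X_1,X_1] = ((2.75)·(2.75) + (-0.25)·(-0.25) + (-1.25)·(-1.25) + (-1.25)·(-1.25)) / 3 = 10.75/3 = 3.5833
  S[X_1,X_2] = ((2.75)·(0.25) + (-0.25)·(-3.75) + (-1.25)·(1.25) + (-1.25)·(2.25)) / 3 = -2.75/3 = -0.9167
  S[X_2,X_2] = ((0.25)·(0.25) + (-3.75)·(-3.75) + (1.25)·(1.25) + (2.25)·(2.25)) / 3 = 20.75/3 = 6.9167
  S = [[3.5833, -0.9167],
 [-0.9167, 6.9167]].

Step 3 — invert S. det(S) = 3.5833·6.9167 - (-0.9167)² = 23.9444.
  S^{-1} = (1/det) · [[d, -b], [-b, a]] = [[0.2889, 0.0383],
 [0.0383, 0.1497]].

Step 4 — quadratic form (x̄ - mu_0)^T · S^{-1} · (x̄ - mu_0):
  S^{-1} · (x̄ - mu_0) = (-0.4385, 0.1949),
  (x̄ - mu_0)^T · [...] = (-1.75)·(-0.4385) + (1.75)·(0.1949) = 1.1085.

Step 5 — scale by n: T² = 4 · 1.1085 = 4.4339.

T² ≈ 4.4339


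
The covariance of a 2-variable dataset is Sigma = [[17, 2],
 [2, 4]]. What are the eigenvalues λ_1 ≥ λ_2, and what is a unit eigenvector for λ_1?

Step 1 — characteristic polynomial of 2×2 Sigma:
  det(Sigma - λI) = λ² - trace · λ + det = 0.
  trace = 17 + 4 = 21, det = 17·4 - (2)² = 64.
Step 2 — discriminant:
  Δ = trace² - 4·det = 441 - 256 = 185.
Step 3 — eigenvalues:
  λ = (trace ± √Δ)/2 = (21 ± 13.6015)/2,
  λ_1 = 17.3007,  λ_2 = 3.6993.

Step 4 — unit eigenvector for λ_1: solve (Sigma - λ_1 I)v = 0. First row:
  (17 - 17.3007)·v_x + (2)·v_y = 0, i.e. (-0.3007)·v_x + (2)·v_y = 0,
  so v ∝ (b, λ_1 - a) = (2, 0.3007) = u.
  ||u|| = √((2)² + (0.3007)²) = √(4.0904) ≈ 2.0225,
  v_1 = u/||u|| ≈ (0.9889, 0.1487) (||v_1|| = 1).

λ_1 = 17.3007,  λ_2 = 3.6993;  v_1 ≈ (0.9889, 0.1487)


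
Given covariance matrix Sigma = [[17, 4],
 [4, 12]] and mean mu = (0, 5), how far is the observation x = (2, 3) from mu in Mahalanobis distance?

Step 1 — centre the observation: (x - mu) = (2, -2).

Step 2 — invert Sigma. det(Sigma) = 17·12 - (4)² = 188.
  Sigma^{-1} = (1/det) · [[d, -b], [-b, a]] = [[0.0638, -0.0213],
 [-0.0213, 0.0904]].

Step 3 — form the quadratic (x - mu)^T · Sigma^{-1} · (x - mu):
  Sigma^{-1} · (x - mu) = (0.1702, -0.2234).
  (x - mu)^T · [Sigma^{-1} · (x - mu)] = (2)·(0.1702) + (-2)·(-0.2234) = 0.7872.

Step 4 — take square root: d = √(0.7872) ≈ 0.8873.

d(x, mu) = √(0.7872) ≈ 0.8873


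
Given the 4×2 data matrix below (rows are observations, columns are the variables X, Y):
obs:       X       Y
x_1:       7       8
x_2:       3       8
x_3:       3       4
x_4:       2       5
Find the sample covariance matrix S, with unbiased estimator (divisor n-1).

Step 1 — column means:
  mean(X) = (7 + 3 + 3 + 2) / 4 = 15/4 = 3.75
  mean(Y) = (8 + 8 + 4 + 5) / 4 = 25/4 = 6.25

Step 2 — sample covariance S[i,j] = (1/(n-1)) · Σ_k (x_{k,i} - mean_i) · (x_{k,j} - mean_j), with n-1 = 3.
  S[X,X] = ((3.25)·(3.25) + (-0.75)·(-0.75) + (-0.75)·(-0.75) + (-1.75)·(-1.75)) / 3 = 14.75/3 = 4.9167
  S[X,Y] = ((3.25)·(1.75) + (-0.75)·(1.75) + (-0.75)·(-2.25) + (-1.75)·(-1.25)) / 3 = 8.25/3 = 2.75
  S[Y,Y] = ((1.75)·(1.75) + (1.75)·(1.75) + (-2.25)·(-2.25) + (-1.25)·(-1.25)) / 3 = 12.75/3 = 4.25

S is symmetric (S[j,i] = S[i,j]). Assembling:

S = [[4.9167, 2.75],
 [2.75, 4.25]]


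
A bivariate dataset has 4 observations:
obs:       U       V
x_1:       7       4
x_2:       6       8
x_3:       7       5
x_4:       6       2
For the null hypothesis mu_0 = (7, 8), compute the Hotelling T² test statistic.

Step 1 — sample mean vector:
  mean(U) = (7 + 6 + 7 + 6) / 4 = 26/4 = 6.5
  mean(V) = (4 + 8 + 5 + 2) / 4 = 19/4 = 4.75
  x̄ = (6.5, 4.75),  deviation x̄ - mu_0 = (6.5, 4.75) - (7, 8) = (-0.5, -3.25).

Step 2 — sample covariance matrix, S[i,j] = (1/(n-1)) · Σ_k (x_{k,i} - mean_i) · (x_{k,j} - mean_j), divisor n-1 = 3:
  S[U,U] = ((0.5)·(0.5) + (-0.5)·(-0.5) + (0.5)·(0.5) + (-0.5)·(-0.5)) / 3 = 1/3 = 0.3333
  S[U,V] = ((0.5)·(-0.75) + (-0.5)·(3.25) + (0.5)·(0.25) + (-0.5)·(-2.75)) / 3 = -0.5/3 = -0.1667
  S[V,V] = ((-0.75)·(-0.75) + (3.25)·(3.25) + (0.25)·(0.25) + (-2.75)·(-2.75)) / 3 = 18.75/3 = 6.25
  S = [[0.3333, -0.1667],
 [-0.1667, 6.25]].

Step 3 — invert S. det(S) = 0.3333·6.25 - (-0.1667)² = 2.0556.
  S^{-1} = (1/det) · [[d, -b], [-b, a]] = [[3.0405, 0.0811],
 [0.0811, 0.1622]].

Step 4 — quadratic form (x̄ - mu_0)^T · S^{-1} · (x̄ - mu_0):
  S^{-1} · (x̄ - mu_0) = (-1.7838, -0.5676),
  (x̄ - mu_0)^T · [...] = (-0.5)·(-1.7838) + (-3.25)·(-0.5676) = 2.7365.

Step 5 — scale by n: T² = 4 · 2.7365 = 10.9459.

T² ≈ 10.9459


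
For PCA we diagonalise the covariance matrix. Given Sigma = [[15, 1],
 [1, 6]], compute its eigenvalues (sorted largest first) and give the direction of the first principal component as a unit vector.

Step 1 — characteristic polynomial of 2×2 Sigma:
  det(Sigma - λI) = λ² - trace · λ + det = 0.
  trace = 15 + 6 = 21, det = 15·6 - (1)² = 89.
Step 2 — discriminant:
  Δ = trace² - 4·det = 441 - 356 = 85.
Step 3 — eigenvalues:
  λ = (trace ± √Δ)/2 = (21 ± 9.2195)/2,
  λ_1 = 15.1098,  λ_2 = 5.8902.

Step 4 — unit eigenvector for λ_1: solve (Sigma - λ_1 I)v = 0. First row:
  (15 - 15.1098)·v_x + (1)·v_y = 0, i.e. (-0.1098)·v_x + (1)·v_y = 0,
  so v ∝ (b, λ_1 - a) = (1, 0.1098) = u.
  ||u|| = √((1)² + (0.1098)²) = √(1.012) ≈ 1.006,
  v_1 = u/||u|| ≈ (0.994, 0.1091) (||v_1|| = 1).

λ_1 = 15.1098,  λ_2 = 5.8902;  v_1 ≈ (0.994, 0.1091)


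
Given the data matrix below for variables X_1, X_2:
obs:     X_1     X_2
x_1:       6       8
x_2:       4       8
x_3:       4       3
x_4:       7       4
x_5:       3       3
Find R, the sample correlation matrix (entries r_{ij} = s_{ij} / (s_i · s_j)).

Step 1 — column means:
  mean(X_1) = (6 + 4 + 4 + 7 + 3) / 5 = 24/5 = 4.8
  mean(X_2) = (8 + 8 + 3 + 4 + 3) / 5 = 26/5 = 5.2

Step 2 — sample variances and covariances s[i,j] = (1/(n-1)) · Σ_k (x_{k,i} - mean_i) · (x_{k,j} - mean_j), with n-1 = 4:
  s[X_1,X_1] = ((1.2)·(1.2) + (-0.8)·(-0.8) + (-0.8)·(-0.8) + (2.2)·(2.2) + (-1.8)·(-1.8)) / 4 = 10.8/4 = 2.7
  s[X_1,X_2] = ((1.2)·(2.8) + (-0.8)·(2.8) + (-0.8)·(-2.2) + (2.2)·(-1.2) + (-1.8)·(-2.2)) / 4 = 4.2/4 = 1.05
  s[X_2,X_2] = ((2.8)·(2.8) + (2.8)·(2.8) + (-2.2)·(-2.2) + (-1.2)·(-1.2) + (-2.2)·(-2.2)) / 4 = 26.8/4 = 6.7
  Sample standard deviations s_i = √(s[i,i]):
  s(X_1) = √(2.7) = 1.6432
  s(X_2) = √(6.7) = 2.5884

Step 3 — r_{ij} = s_{ij} / (s_i · s_j):
  r[X_1,X_1] = 1 (diagonal).
  r[X_1,X_2] = 1.05 / (1.6432 · 2.5884) = 1.05 / 4.2532 = 0.2469
  r[X_2,X_2] = 1 (diagonal).

R is symmetric with unit diagonal. Assembling:

R = [[1, 0.2469],
 [0.2469, 1]]


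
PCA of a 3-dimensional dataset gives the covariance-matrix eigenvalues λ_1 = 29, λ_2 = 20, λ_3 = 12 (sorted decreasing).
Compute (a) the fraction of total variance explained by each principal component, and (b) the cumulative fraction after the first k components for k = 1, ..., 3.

Step 1 — total variance = trace(Sigma) = Σ λ_i = 29 + 20 + 12 = 61.

Step 2 — fraction explained by component i = λ_i / Σ λ:
  PC1: 29/61 = 0.4754
  PC2: 20/61 = 0.3279
  PC3: 12/61 = 0.1967

Step 3 — cumulative fraction after k components = (λ_1 + ... + λ_k) / Σ λ:
  k = 1: 29/61 = 0.4754
  k = 2: (29 + 20)/61 = 49/61 = 0.8033
  k = 3: (29 + 20 + 12)/61 = 61/61 = 1

Summary (fraction, with percent):

explained: PC1 0.4754 (47.54%), PC2 0.3279 (32.79%), PC3 0.1967 (19.67%);  cumulative: 0.4754, 0.8033, 1


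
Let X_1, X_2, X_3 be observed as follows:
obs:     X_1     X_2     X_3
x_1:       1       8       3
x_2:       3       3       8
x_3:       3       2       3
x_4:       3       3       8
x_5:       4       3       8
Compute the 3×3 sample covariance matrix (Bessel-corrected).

Step 1 — column means:
  mean(X_1) = (1 + 3 + 3 + 3 + 4) / 5 = 14/5 = 2.8
  mean(X_2) = (8 + 3 + 2 + 3 + 3) / 5 = 19/5 = 3.8
  mean(X_3) = (3 + 8 + 3 + 8 + 8) / 5 = 30/5 = 6

Step 2 — sample covariance S[i,j] = (1/(n-1)) · Σ_k (x_{k,i} - mean_i) · (x_{k,j} - mean_j), with n-1 = 4.
  S[X_1,X_1] = ((-1.8)·(-1.8) + (0.2)·(0.2) + (0.2)·(0.2) + (0.2)·(0.2) + (1.2)·(1.2)) / 4 = 4.8/4 = 1.2
  S[X_1,X_2] = ((-1.8)·(4.2) + (0.2)·(-0.8) + (0.2)·(-1.8) + (0.2)·(-0.8) + (1.2)·(-0.8)) / 4 = -9.2/4 = -2.3
  S[X_1,X_3] = ((-1.8)·(-3) + (0.2)·(2) + (0.2)·(-3) + (0.2)·(2) + (1.2)·(2)) / 4 = 8/4 = 2
  S[X_2,X_2] = ((4.2)·(4.2) + (-0.8)·(-0.8) + (-1.8)·(-1.8) + (-0.8)·(-0.8) + (-0.8)·(-0.8)) / 4 = 22.8/4 = 5.7
  S[X_2,X_3] = ((4.2)·(-3) + (-0.8)·(2) + (-1.8)·(-3) + (-0.8)·(2) + (-0.8)·(2)) / 4 = -12/4 = -3
  S[X_3,X_3] = ((-3)·(-3) + (2)·(2) + (-3)·(-3) + (2)·(2) + (2)·(2)) / 4 = 30/4 = 7.5

S is symmetric (S[j,i] = S[i,j]). Assembling:

S = [[1.2, -2.3, 2],
 [-2.3, 5.7, -3],
 [2, -3, 7.5]]


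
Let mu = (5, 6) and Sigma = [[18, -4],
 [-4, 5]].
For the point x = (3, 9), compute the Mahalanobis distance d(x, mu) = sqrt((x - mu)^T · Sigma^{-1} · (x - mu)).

Step 1 — centre the observation: (x - mu) = (-2, 3).

Step 2 — invert Sigma. det(Sigma) = 18·5 - (-4)² = 74.
  Sigma^{-1} = (1/det) · [[d, -b], [-b, a]] = [[0.0676, 0.0541],
 [0.0541, 0.2432]].

Step 3 — form the quadratic (x - mu)^T · Sigma^{-1} · (x - mu):
  Sigma^{-1} · (x - mu) = (0.027, 0.6216).
  (x - mu)^T · [Sigma^{-1} · (x - mu)] = (-2)·(0.027) + (3)·(0.6216) = 1.8108.

Step 4 — take square root: d = √(1.8108) ≈ 1.3457.

d(x, mu) = √(1.8108) ≈ 1.3457


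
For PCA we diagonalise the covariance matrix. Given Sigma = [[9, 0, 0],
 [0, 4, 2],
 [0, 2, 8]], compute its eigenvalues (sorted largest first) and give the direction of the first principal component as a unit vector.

Step 1 — characteristic polynomial p(λ) = det(λI - Sigma) = λ³ - tr·λ² + c_1·λ - det, where tr = trace, c_1 = sum of the principal 2×2 minors, det = det(Sigma):
  tr = 9 + 4 + 8 = 21,
  c_1 = (9·4 - (0)²) + (9·8 - (0)²) + (4·8 - (2)²) = 36 + 72 + 28 = 136,
  det = 9·(4·8 - (2)²) - (0)·((0)·8 - (2)·(0)) + (0)·((0)·(2) - 4·(0)) = 9·(28) - (0)·(0) + (0)·(0) = 252.
  So p(λ) = λ³ - 21λ² + 136λ - 252.
Step 2 — look for an integer root (rational root theorem: any rational root is an integer divisor of 252). Testing λ = 9:
  p(9) = 729 - 1701 + 1224 - 252 = 0  ✓
  Dividing out (λ - 9): p(λ) = (λ - 9)(λ² - 12λ + 28).
Step 3 — remaining eigenvalues from the quadratic λ² - 12λ + 28 = 0:
  Δ = 12² - 4·28 = 144 - 112 = 32,  λ = (12 ± √32)/2 = (12 ± 5.6569)/2 ≈ 8.8284 or 3.1716.
  Sorted: λ_1 = 9,  λ_2 = 8.8284,  λ_3 = 3.1716  (check: sum = 21 = tr ✓).

Step 4 — unit eigenvector for λ_1 = 9: v spans the null space of (Sigma - λ_1 I), whose rows are
  r_1 = (0, 0, 0),  r_2 = (0, -5, 2),  r_3 = (0, 2, -1).
  v is orthogonal to every row, so take v ∝ r_2 × r_3 = ((-5)·(-1) - (2)·(2), (2)·(0) - (0)·(-1), (0)·(2) - (-5)·(0)) = (1, 0, 0).
  Let u = (1, 0, 0).
  ||u|| = √((1)² + (0)² + (0)²) = √(1) = 1,  v_1 = u/||u|| ≈ (1, 0, 0) (||v_1|| = 1).

λ_1 = 9,  λ_2 = 8.8284,  λ_3 = 3.1716;  v_1 ≈ (1, 0, 0)


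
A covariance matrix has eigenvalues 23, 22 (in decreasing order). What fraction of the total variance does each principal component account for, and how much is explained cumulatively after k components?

Step 1 — total variance = trace(Sigma) = Σ λ_i = 23 + 22 = 45.

Step 2 — fraction explained by component i = λ_i / Σ λ:
  PC1: 23/45 = 0.5111
  PC2: 22/45 = 0.4889

Step 3 — cumulative fraction after k components = (λ_1 + ... + λ_k) / Σ λ:
  k = 1: 23/45 = 0.5111
  k = 2: (23 + 22)/45 = 45/45 = 1

Summary (fraction, with percent):

explained: PC1 0.5111 (51.11%), PC2 0.4889 (48.89%);  cumulative: 0.5111, 1


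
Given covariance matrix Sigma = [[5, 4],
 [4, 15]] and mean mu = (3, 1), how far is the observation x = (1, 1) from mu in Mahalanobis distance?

Step 1 — centre the observation: (x - mu) = (-2, 0).

Step 2 — invert Sigma. det(Sigma) = 5·15 - (4)² = 59.
  Sigma^{-1} = (1/det) · [[d, -b], [-b, a]] = [[0.2542, -0.0678],
 [-0.0678, 0.0847]].

Step 3 — form the quadratic (x - mu)^T · Sigma^{-1} · (x - mu):
  Sigma^{-1} · (x - mu) = (-0.5085, 0.1356).
  (x - mu)^T · [Sigma^{-1} · (x - mu)] = (-2)·(-0.5085) + (0)·(0.1356) = 1.0169.

Step 4 — take square root: d = √(1.0169) ≈ 1.0084.

d(x, mu) = √(1.0169) ≈ 1.0084


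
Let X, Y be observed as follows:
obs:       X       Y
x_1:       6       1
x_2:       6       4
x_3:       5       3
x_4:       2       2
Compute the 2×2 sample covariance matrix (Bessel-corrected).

Step 1 — column means:
  mean(X) = (6 + 6 + 5 + 2) / 4 = 19/4 = 4.75
  mean(Y) = (1 + 4 + 3 + 2) / 4 = 10/4 = 2.5

Step 2 — sample covariance S[i,j] = (1/(n-1)) · Σ_k (x_{k,i} - mean_i) · (x_{k,j} - mean_j), with n-1 = 3.
  S[X,X] = ((1.25)·(1.25) + (1.25)·(1.25) + (0.25)·(0.25) + (-2.75)·(-2.75)) / 3 = 10.75/3 = 3.5833
  S[X,Y] = ((1.25)·(-1.5) + (1.25)·(1.5) + (0.25)·(0.5) + (-2.75)·(-0.5)) / 3 = 1.5/3 = 0.5
  S[Y,Y] = ((-1.5)·(-1.5) + (1.5)·(1.5) + (0.5)·(0.5) + (-0.5)·(-0.5)) / 3 = 5/3 = 1.6667

S is symmetric (S[j,i] = S[i,j]). Assembling:

S = [[3.5833, 0.5],
 [0.5, 1.6667]]


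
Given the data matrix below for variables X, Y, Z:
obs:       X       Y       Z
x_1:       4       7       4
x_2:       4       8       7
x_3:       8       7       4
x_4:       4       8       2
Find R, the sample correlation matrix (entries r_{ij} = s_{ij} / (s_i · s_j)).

Step 1 — column means:
  mean(X) = (4 + 4 + 8 + 4) / 4 = 20/4 = 5
  mean(Y) = (7 + 8 + 7 + 8) / 4 = 30/4 = 7.5
  mean(Z) = (4 + 7 + 4 + 2) / 4 = 17/4 = 4.25

Step 2 — sample variances and covariances s[i,j] = (1/(n-1)) · Σ_k (x_{k,i} - mean_i) · (x_{k,j} - mean_j), with n-1 = 3:
  s[X,X] = ((-1)·(-1) + (-1)·(-1) + (3)·(3) + (-1)·(-1)) / 3 = 12/3 = 4
  s[X,Y] = ((-1)·(-0.5) + (-1)·(0.5) + (3)·(-0.5) + (-1)·(0.5)) / 3 = -2/3 = -0.6667
  s[X,Z] = ((-1)·(-0.25) + (-1)·(2.75) + (3)·(-0.25) + (-1)·(-2.25)) / 3 = -1/3 = -0.3333
  s[Y,Y] = ((-0.5)·(-0.5) + (0.5)·(0.5) + (-0.5)·(-0.5) + (0.5)·(0.5)) / 3 = 1/3 = 0.3333
  s[Y,Z] = ((-0.5)·(-0.25) + (0.5)·(2.75) + (-0.5)·(-0.25) + (0.5)·(-2.25)) / 3 = 0.5/3 = 0.1667
  s[Z,Z] = ((-0.25)·(-0.25) + (2.75)·(2.75) + (-0.25)·(-0.25) + (-2.25)·(-2.25)) / 3 = 12.75/3 = 4.25
  Sample standard deviations s_i = √(s[i,i]):
  s(X) = √(4) = 2
  s(Y) = √(0.3333) = 0.5774
  s(Z) = √(4.25) = 2.0616

Step 3 — r_{ij} = s_{ij} / (s_i · s_j):
  r[X,X] = 1 (diagonal).
  r[X,Y] = -0.6667 / (2 · 0.5774) = -0.6667 / 1.1547 = -0.5774
  r[X,Z] = -0.3333 / (2 · 2.0616) = -0.3333 / 4.1231 = -0.0808
  r[Y,Y] = 1 (diagonal).
  r[Y,Z] = 0.1667 / (0.5774 · 2.0616) = 0.1667 / 1.1902 = 0.14
  r[Z,Z] = 1 (diagonal).

R is symmetric with unit diagonal. Assembling:

R = [[1, -0.5774, -0.0808],
 [-0.5774, 1, 0.14],
 [-0.0808, 0.14, 1]]


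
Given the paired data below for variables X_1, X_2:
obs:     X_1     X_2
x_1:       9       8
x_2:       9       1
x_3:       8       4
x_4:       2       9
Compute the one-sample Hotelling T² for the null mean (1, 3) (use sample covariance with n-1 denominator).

Step 1 — sample mean vector:
  mean(X_1) = (9 + 9 + 8 + 2) / 4 = 28/4 = 7
  mean(X_2) = (8 + 1 + 4 + 9) / 4 = 22/4 = 5.5
  x̄ = (7, 5.5),  deviation x̄ - mu_0 = (7, 5.5) - (1, 3) = (6, 2.5).

Step 2 — sample covariance matrix, S[i,j] = (1/(n-1)) · Σ_k (x_{k,i} - mean_i) · (x_{k,j} - mean_j), divisor n-1 = 3:
  S[X_1,X_1] = ((2)·(2) + (2)·(2) + (1)·(1) + (-5)·(-5)) / 3 = 34/3 = 11.3333
  S[X_1,X_2] = ((2)·(2.5) + (2)·(-4.5) + (1)·(-1.5) + (-5)·(3.5)) / 3 = -23/3 = -7.6667
  S[X_2,X_2] = ((2.5)·(2.5) + (-4.5)·(-4.5) + (-1.5)·(-1.5) + (3.5)·(3.5)) / 3 = 41/3 = 13.6667
  S = [[11.3333, -7.6667],
 [-7.6667, 13.6667]].

Step 3 — invert S. det(S) = 11.3333·13.6667 - (-7.6667)² = 96.1111.
  S^{-1} = (1/det) · [[d, -b], [-b, a]] = [[0.1422, 0.0798],
 [0.0798, 0.1179]].

Step 4 — quadratic form (x̄ - mu_0)^T · S^{-1} · (x̄ - mu_0):
  S^{-1} · (x̄ - mu_0) = (1.0526, 0.7734),
  (x̄ - mu_0)^T · [...] = (6)·(1.0526) + (2.5)·(0.7734) = 8.2491.

Step 5 — scale by n: T² = 4 · 8.2491 = 32.9965.

T² ≈ 32.9965


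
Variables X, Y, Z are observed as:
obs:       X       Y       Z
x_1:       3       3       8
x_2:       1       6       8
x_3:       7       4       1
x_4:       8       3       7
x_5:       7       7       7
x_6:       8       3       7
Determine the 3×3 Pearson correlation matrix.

Step 1 — column means:
  mean(X) = (3 + 1 + 7 + 8 + 7 + 8) / 6 = 34/6 = 5.6667
  mean(Y) = (3 + 6 + 4 + 3 + 7 + 3) / 6 = 26/6 = 4.3333
  mean(Z) = (8 + 8 + 1 + 7 + 7 + 7) / 6 = 38/6 = 6.3333

Step 2 — sample variances and covariances s[i,j] = (1/(n-1)) · Σ_k (x_{k,i} - mean_i) · (x_{k,j} - mean_j), with n-1 = 5:
  s[X,X] = ((-2.6667)·(-2.6667) + (-4.6667)·(-4.6667) + (1.3333)·(1.3333) + (2.3333)·(2.3333) + (1.3333)·(1.3333) + (2.3333)·(2.3333)) / 5 = 43.3333/5 = 8.6667
  s[X,Y] = ((-2.6667)·(-1.3333) + (-4.6667)·(1.6667) + (1.3333)·(-0.3333) + (2.3333)·(-1.3333) + (1.3333)·(2.6667) + (2.3333)·(-1.3333)) / 5 = -7.3333/5 = -1.4667
  s[X,Z] = ((-2.6667)·(1.6667) + (-4.6667)·(1.6667) + (1.3333)·(-5.3333) + (2.3333)·(0.6667) + (1.3333)·(0.6667) + (2.3333)·(0.6667)) / 5 = -15.3333/5 = -3.0667
  s[Y,Y] = ((-1.3333)·(-1.3333) + (1.6667)·(1.6667) + (-0.3333)·(-0.3333) + (-1.3333)·(-1.3333) + (2.6667)·(2.6667) + (-1.3333)·(-1.3333)) / 5 = 15.3333/5 = 3.0667
  s[Y,Z] = ((-1.3333)·(1.6667) + (1.6667)·(1.6667) + (-0.3333)·(-5.3333) + (-1.3333)·(0.6667) + (2.6667)·(0.6667) + (-1.3333)·(0.6667)) / 5 = 2.3333/5 = 0.4667
  s[Z,Z] = ((1.6667)·(1.6667) + (1.6667)·(1.6667) + (-5.3333)·(-5.3333) + (0.6667)·(0.6667) + (0.6667)·(0.6667) + (0.6667)·(0.6667)) / 5 = 35.3333/5 = 7.0667
  Sample standard deviations s_i = √(s[i,i]):
  s(X) = √(8.6667) = 2.9439
  s(Y) = √(3.0667) = 1.7512
  s(Z) = √(7.0667) = 2.6583

Step 3 — r_{ij} = s_{ij} / (s_i · s_j):
  r[X,X] = 1 (diagonal).
  r[X,Y] = -1.4667 / (2.9439 · 1.7512) = -1.4667 / 5.1554 = -0.2845
  r[X,Z] = -3.0667 / (2.9439 · 2.6583) = -3.0667 / 7.8259 = -0.3919
  r[Y,Y] = 1 (diagonal).
  r[Y,Z] = 0.4667 / (1.7512 · 2.6583) = 0.4667 / 4.6552 = 0.1002
  r[Z,Z] = 1 (diagonal).

R is symmetric with unit diagonal. Assembling:

R = [[1, -0.2845, -0.3919],
 [-0.2845, 1, 0.1002],
 [-0.3919, 0.1002, 1]]


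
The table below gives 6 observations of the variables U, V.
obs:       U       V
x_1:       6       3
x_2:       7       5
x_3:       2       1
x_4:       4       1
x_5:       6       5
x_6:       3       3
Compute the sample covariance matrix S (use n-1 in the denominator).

Step 1 — column means:
  mean(U) = (6 + 7 + 2 + 4 + 6 + 3) / 6 = 28/6 = 4.6667
  mean(V) = (3 + 5 + 1 + 1 + 5 + 3) / 6 = 18/6 = 3

Step 2 — sample covariance S[i,j] = (1/(n-1)) · Σ_k (x_{k,i} - mean_i) · (x_{k,j} - mean_j), with n-1 = 5.
  S[U,U] = ((1.3333)·(1.3333) + (2.3333)·(2.3333) + (-2.6667)·(-2.6667) + (-0.6667)·(-0.6667) + (1.3333)·(1.3333) + (-1.6667)·(-1.6667)) / 5 = 19.3333/5 = 3.8667
  S[U,V] = ((1.3333)·(0) + (2.3333)·(2) + (-2.6667)·(-2) + (-0.6667)·(-2) + (1.3333)·(2) + (-1.6667)·(0)) / 5 = 14/5 = 2.8
  S[V,V] = ((0)·(0) + (2)·(2) + (-2)·(-2) + (-2)·(-2) + (2)·(2) + (0)·(0)) / 5 = 16/5 = 3.2

S is symmetric (S[j,i] = S[i,j]). Assembling:

S = [[3.8667, 2.8],
 [2.8, 3.2]]


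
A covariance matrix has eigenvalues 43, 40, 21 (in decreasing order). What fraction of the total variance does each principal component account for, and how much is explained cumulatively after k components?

Step 1 — total variance = trace(Sigma) = Σ λ_i = 43 + 40 + 21 = 104.

Step 2 — fraction explained by component i = λ_i / Σ λ:
  PC1: 43/104 = 0.4135
  PC2: 40/104 = 0.3846
  PC3: 21/104 = 0.2019

Step 3 — cumulative fraction after k components = (λ_1 + ... + λ_k) / Σ λ:
  k = 1: 43/104 = 0.4135
  k = 2: (43 + 40)/104 = 83/104 = 0.7981
  k = 3: (43 + 40 + 21)/104 = 104/104 = 1

Summary (fraction, with percent):

explained: PC1 0.4135 (41.35%), PC2 0.3846 (38.46%), PC3 0.2019 (20.19%);  cumulative: 0.4135, 0.7981, 1


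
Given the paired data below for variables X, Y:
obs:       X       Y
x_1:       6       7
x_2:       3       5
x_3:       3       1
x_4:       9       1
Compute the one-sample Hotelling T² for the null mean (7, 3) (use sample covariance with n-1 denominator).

Step 1 — sample mean vector:
  mean(X) = (6 + 3 + 3 + 9) / 4 = 21/4 = 5.25
  mean(Y) = (7 + 5 + 1 + 1) / 4 = 14/4 = 3.5
  x̄ = (5.25, 3.5),  deviation x̄ - mu_0 = (5.25, 3.5) - (7, 3) = (-1.75, 0.5).

Step 2 — sample covariance matrix, S[i,j] = (1/(n-1)) · Σ_k (x_{k,i} - mean_i) · (x_{k,j} - mean_j), divisor n-1 = 3:
  S[X,X] = ((0.75)·(0.75) + (-2.25)·(-2.25) + (-2.25)·(-2.25) + (3.75)·(3.75)) / 3 = 24.75/3 = 8.25
  S[X,Y] = ((0.75)·(3.5) + (-2.25)·(1.5) + (-2.25)·(-2.5) + (3.75)·(-2.5)) / 3 = -4.5/3 = -1.5
  S[Y,Y] = ((3.5)·(3.5) + (1.5)·(1.5) + (-2.5)·(-2.5) + (-2.5)·(-2.5)) / 3 = 27/3 = 9
  S = [[8.25, -1.5],
 [-1.5, 9]].

Step 3 — invert S. det(S) = 8.25·9 - (-1.5)² = 72.
  S^{-1} = (1/det) · [[d, -b], [-b, a]] = [[0.125, 0.0208],
 [0.0208, 0.1146]].

Step 4 — quadratic form (x̄ - mu_0)^T · S^{-1} · (x̄ - mu_0):
  S^{-1} · (x̄ - mu_0) = (-0.2083, 0.0208),
  (x̄ - mu_0)^T · [...] = (-1.75)·(-0.2083) + (0.5)·(0.0208) = 0.375.

Step 5 — scale by n: T² = 4 · 0.375 = 1.5.

T² ≈ 1.5


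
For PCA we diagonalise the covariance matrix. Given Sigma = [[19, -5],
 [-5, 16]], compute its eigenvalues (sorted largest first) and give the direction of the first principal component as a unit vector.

Step 1 — characteristic polynomial of 2×2 Sigma:
  det(Sigma - λI) = λ² - trace · λ + det = 0.
  trace = 19 + 16 = 35, det = 19·16 - (-5)² = 279.
Step 2 — discriminant:
  Δ = trace² - 4·det = 1225 - 1116 = 109.
Step 3 — eigenvalues:
  λ = (trace ± √Δ)/2 = (35 ± 10.4403)/2,
  λ_1 = 22.7202,  λ_2 = 12.2798.

Step 4 — unit eigenvector for λ_1: solve (Sigma - λ_1 I)v = 0. First row:
  (19 - 22.7202)·v_x + (-5)·v_y = 0, i.e. (-3.7202)·v_x + (-5)·v_y = 0,
  so v ∝ (b, λ_1 - a) = (-5, 3.7202); multiply by -1 so the first entry is positive: u = (5, -3.7202).
  ||u|| = √((5)² + (-3.7202)²) = √(38.8395) ≈ 6.2321,
  v_1 = u/||u|| ≈ (0.8023, -0.5969) (||v_1|| = 1).

λ_1 = 22.7202,  λ_2 = 12.2798;  v_1 ≈ (0.8023, -0.5969)
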